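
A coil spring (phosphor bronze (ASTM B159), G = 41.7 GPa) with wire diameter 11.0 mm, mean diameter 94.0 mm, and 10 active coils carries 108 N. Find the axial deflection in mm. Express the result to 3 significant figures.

11.8 mm

k = Gd⁴/(8D³N_a) = (41.7×10³)(11.0⁴)/(8·94.0³·10) = 9.1883 N/mm
δ = F/k = 108 / 9.1883 = 11.754 mm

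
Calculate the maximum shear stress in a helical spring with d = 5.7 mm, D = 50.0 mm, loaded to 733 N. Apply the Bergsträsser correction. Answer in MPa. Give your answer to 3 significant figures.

582 MPa

Spring index C = D/d = 50.0/5.7 = 8.7719
K_B = (4C+2)/(4C−3) = 37.088/32.088 = 1.1558
τ₀ = 8FD/(πd³) = 8·733·50.0/(π·5.7³) = 293200/581.8 = 503.95 MPa
τ_max = K·τ₀ = 1.1558 × 503.95 = 582.48 MPa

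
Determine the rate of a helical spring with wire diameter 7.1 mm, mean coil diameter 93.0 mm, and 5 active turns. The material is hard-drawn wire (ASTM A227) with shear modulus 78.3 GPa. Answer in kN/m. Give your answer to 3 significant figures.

k = Gd⁴/(8D³N_a) = (78.3×10³ × 7.1⁴) / (8 × 93.0³ × 5)
  = 1.98973e+08 / 3.21743e+07 = 6.1842 N/mm

6.18 kN/m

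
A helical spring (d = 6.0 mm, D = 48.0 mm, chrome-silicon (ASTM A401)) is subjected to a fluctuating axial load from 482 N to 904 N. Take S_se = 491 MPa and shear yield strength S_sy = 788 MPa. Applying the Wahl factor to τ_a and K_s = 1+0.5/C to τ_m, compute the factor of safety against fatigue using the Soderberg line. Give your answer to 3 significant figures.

C = D/d = 48.0/6.0 = 8.0000; K_W = (4C−1)/(4C−4)+0.615/C = 1.1840; K_s = 1+0.5/C = 1.0625
F_a = (F_max−F_min)/2 = 211 N; F_m = (F_max+F_min)/2 = 693 N
τ_a = K_W·8F_aD/(πd³) = 1.1840 × 119.4 = 141.37 MPa
τ_m = K_s·8F_mD/(πd³) = 1.0625 × 392.16 = 416.67 MPa
Soderberg: 1/n_f = τ_a/S_se + τ_m/S_sy = 141.37/491 + 416.67/788 = 0.28793 + 0.52877 = 0.8167
n_f = 1/0.8167 = 1.224

1.22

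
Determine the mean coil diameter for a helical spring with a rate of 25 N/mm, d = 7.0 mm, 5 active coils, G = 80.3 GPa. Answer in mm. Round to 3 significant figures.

57.8 mm

D = (Gd⁴/(8N_a·k))^(1/3) = (80.3×10³·7.0⁴/(8·5·25))^(1/3)
  = (192800)^(1/3) = 57.7700 mm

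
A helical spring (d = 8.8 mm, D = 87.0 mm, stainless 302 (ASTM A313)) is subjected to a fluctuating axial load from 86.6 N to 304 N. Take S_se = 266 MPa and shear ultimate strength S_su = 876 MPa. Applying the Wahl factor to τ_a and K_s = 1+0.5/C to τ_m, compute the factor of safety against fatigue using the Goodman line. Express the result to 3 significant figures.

4.38

C = D/d = 87.0/8.8 = 9.8864; K_W = (4C−1)/(4C−4)+0.615/C = 1.1466; K_s = 1+0.5/C = 1.0506
F_a = (F_max−F_min)/2 = 108.7 N; F_m = (F_max+F_min)/2 = 195.3 N
τ_a = K_W·8F_aD/(πd³) = 1.1466 × 35.338 = 40.519 MPa
τ_m = K_s·8F_mD/(πd³) = 1.0506 × 63.491 = 66.702 MPa
Goodman: 1/n_f = τ_a/S_se + τ_m/S_su = 40.519/266 + 66.702/876 = 0.15233 + 0.07614 = 0.22847
n_f = 1/0.22847 = 4.377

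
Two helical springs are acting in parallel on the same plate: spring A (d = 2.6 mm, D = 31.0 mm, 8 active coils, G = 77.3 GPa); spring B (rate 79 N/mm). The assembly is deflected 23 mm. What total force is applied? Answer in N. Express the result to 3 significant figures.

k_A = Gd⁴/(8D³N_a) = (77.3×10³)(2.6⁴)/(8·31.0³·8) = 1.8527 N/mm
Parallel: k_eq = 1.8527 + 79 = 80.853 N/mm
F = k_eq·δ = 80.853·23 = 1859.6 N

1860 N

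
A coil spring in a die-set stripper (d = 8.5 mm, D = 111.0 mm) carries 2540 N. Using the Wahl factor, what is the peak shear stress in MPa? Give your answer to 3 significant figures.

Spring index C = D/d = 111.0/8.5 = 13.0588
K_W = (4C−1)/(4C−4) + 0.615/C = 51.235/48.235 + 0.0471 = 1.1093
τ₀ = 8FD/(πd³) = 8·2540·111.0/(π·8.5³) = 2.25552e+06/1929.3 = 1169.1 MPa
τ_max = K·τ₀ = 1.1093 × 1169.1 = 1296.8 MPa

1300 MPa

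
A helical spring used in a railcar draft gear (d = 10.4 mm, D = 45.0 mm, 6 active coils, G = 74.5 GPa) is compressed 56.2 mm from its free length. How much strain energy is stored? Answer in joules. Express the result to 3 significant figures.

k = Gd⁴/(8D³N_a) = (74.5×10³)(10.4⁴)/(8·45.0³·6) = 199.26 N/mm
U = ½kδ² = 0.5 × 199.26 × 56.2² = 3.1467e+05 N·mm = 314.67 J

315 J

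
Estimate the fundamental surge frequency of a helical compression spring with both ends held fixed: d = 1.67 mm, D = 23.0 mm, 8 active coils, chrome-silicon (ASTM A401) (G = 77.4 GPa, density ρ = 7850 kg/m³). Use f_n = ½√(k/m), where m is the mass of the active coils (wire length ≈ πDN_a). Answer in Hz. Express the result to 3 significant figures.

k = Gd⁴/(8D³N_a) = (77.4×10³)(1.67⁴)/(8·23.0³·8) = 0.77311 N/mm = 773.11 N/m
Wire length L = πDN_a = π·23.0·8 = 578.05 mm
m = ρ·(πd²/4)·L = 7850 × 2.1904×10⁻⁶ m² × 0.57805 m = 0.0099394 kg
f_n = ½√(k/m) = 0.5·√(773.11/0.0099394) = 0.5·√(77783) = 139.45 Hz

139 Hz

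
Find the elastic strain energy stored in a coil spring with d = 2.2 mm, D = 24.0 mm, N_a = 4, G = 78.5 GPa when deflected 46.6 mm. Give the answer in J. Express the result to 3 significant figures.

4.51 J

k = Gd⁴/(8D³N_a) = (78.5×10³)(2.2⁴)/(8·24.0³·4) = 4.157 N/mm
U = ½kδ² = 0.5 × 4.157 × 46.6² = 4513.6 N·mm = 4.5136 J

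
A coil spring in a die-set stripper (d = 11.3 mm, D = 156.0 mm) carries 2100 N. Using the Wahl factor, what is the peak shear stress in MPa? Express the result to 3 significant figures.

638 MPa

Spring index C = D/d = 156.0/11.3 = 13.8053
K_W = (4C−1)/(4C−4) + 0.615/C = 54.221/51.221 + 0.0445 = 1.1031
τ₀ = 8FD/(πd³) = 8·2100·156.0/(π·11.3³) = 2.6208e+06/4533 = 578.16 MPa
τ_max = K·τ₀ = 1.1031 × 578.16 = 637.78 MPa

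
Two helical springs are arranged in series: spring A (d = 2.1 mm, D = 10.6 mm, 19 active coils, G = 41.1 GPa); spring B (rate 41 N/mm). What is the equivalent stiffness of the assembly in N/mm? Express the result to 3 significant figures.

k_A = Gd⁴/(8D³N_a) = (41.1×10³)(2.1⁴)/(8·10.6³·19) = 4.4153 N/mm
Series: 1/k_eq = 1/4.4153 + 1/41 = 0.25088; k_eq = 3.986 N/mm

3.99 N/mm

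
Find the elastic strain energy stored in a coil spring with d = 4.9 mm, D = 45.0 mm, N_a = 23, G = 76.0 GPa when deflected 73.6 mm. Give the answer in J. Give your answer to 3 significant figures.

k = Gd⁴/(8D³N_a) = (76.0×10³)(4.9⁴)/(8·45.0³·23) = 2.613 N/mm
U = ½kδ² = 0.5 × 2.613 × 73.6² = 7077.3 N·mm = 7.0773 J

7.08 J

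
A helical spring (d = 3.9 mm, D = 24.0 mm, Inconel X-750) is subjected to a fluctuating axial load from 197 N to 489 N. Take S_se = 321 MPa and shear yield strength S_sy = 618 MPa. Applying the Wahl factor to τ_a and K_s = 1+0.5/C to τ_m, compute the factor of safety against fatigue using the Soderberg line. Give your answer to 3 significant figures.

0.832

C = D/d = 24.0/3.9 = 6.1538; K_W = (4C−1)/(4C−4)+0.615/C = 1.2455; K_s = 1+0.5/C = 1.0813
F_a = (F_max−F_min)/2 = 146 N; F_m = (F_max+F_min)/2 = 343 N
τ_a = K_W·8F_aD/(πd³) = 1.2455 × 150.42 = 187.34 MPa
τ_m = K_s·8F_mD/(πd³) = 1.0813 × 353.39 = 382.1 MPa
Soderberg: 1/n_f = τ_a/S_se + τ_m/S_sy = 187.34/321 + 382.1/618 = 0.58363 + 0.61829 = 1.2019
n_f = 1/1.2019 = 0.832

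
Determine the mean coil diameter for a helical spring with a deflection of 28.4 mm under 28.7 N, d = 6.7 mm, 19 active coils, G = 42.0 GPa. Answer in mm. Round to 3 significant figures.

82.0 mm

Required rate k = F/δ = 28.7/28.4 = 1.0106 N/mm
D = (Gd⁴/(8N_a·k))^(1/3) = (42.0×10³·6.7⁴/(8·19·1.0106))^(1/3)
  = (550987)^(1/3) = 81.9811 mm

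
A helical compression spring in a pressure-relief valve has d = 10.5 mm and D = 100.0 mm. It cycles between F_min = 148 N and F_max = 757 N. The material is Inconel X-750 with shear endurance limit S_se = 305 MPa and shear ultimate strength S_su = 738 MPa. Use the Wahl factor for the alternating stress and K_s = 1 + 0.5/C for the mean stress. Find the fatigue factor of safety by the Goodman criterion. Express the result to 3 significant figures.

C = D/d = 100.0/10.5 = 9.5238; K_W = (4C−1)/(4C−4)+0.615/C = 1.1526; K_s = 1+0.5/C = 1.0525
F_a = (F_max−F_min)/2 = 304.5 N; F_m = (F_max+F_min)/2 = 452.5 N
τ_a = K_W·8F_aD/(πd³) = 1.1526 × 66.982 = 77.201 MPa
τ_m = K_s·8F_mD/(πd³) = 1.0525 × 99.538 = 104.76 MPa
Goodman: 1/n_f = τ_a/S_se + τ_m/S_su = 77.201/305 + 104.76/738 = 0.25312 + 0.14196 = 0.39508
n_f = 1/0.39508 = 2.531

2.53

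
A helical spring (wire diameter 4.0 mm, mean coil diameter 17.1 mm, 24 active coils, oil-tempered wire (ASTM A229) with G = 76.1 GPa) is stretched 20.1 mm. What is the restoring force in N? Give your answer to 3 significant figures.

408 N

k = Gd⁴/(8D³N_a) = (76.1×10³)(4.0⁴)/(8·17.1³·24) = 20.292 N/mm
F = k·δ = 20.292 × 20.1 = 407.88 N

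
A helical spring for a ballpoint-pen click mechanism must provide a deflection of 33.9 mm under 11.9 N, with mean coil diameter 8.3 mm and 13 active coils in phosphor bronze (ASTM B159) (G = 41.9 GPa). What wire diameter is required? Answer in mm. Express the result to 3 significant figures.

0.840 mm

Required rate k = F/δ = 11.9/33.9 = 0.35103 N/mm
d = (8D³N_a·k / G)^(1/4) = (8·8.3³·13·0.35103 / (41.9×10³))^0.25
  = (0.4982)^0.25 = 0.8401 mm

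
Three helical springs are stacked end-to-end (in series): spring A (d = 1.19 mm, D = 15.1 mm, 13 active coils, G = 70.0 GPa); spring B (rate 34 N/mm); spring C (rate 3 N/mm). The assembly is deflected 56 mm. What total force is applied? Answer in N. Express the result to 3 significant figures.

19.2 N

k_A = Gd⁴/(8D³N_a) = (70.0×10³)(1.19⁴)/(8·15.1³·13) = 0.39203 N/mm
Series: 1/k_eq = 1/0.39203 + 1/34 + 1/3 = 2.9136; k_eq = 0.34322 N/mm
F = k_eq·δ = 0.34322·56 = 19.22 N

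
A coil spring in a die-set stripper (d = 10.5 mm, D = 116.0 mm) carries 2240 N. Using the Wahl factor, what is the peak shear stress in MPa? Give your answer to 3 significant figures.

646 MPa

Spring index C = D/d = 116.0/10.5 = 11.0476
K_W = (4C−1)/(4C−4) + 0.615/C = 43.190/40.190 + 0.0557 = 1.1303
τ₀ = 8FD/(πd³) = 8·2240·116.0/(π·10.5³) = 2.07872e+06/3636.8 = 571.58 MPa
τ_max = K·τ₀ = 1.1303 × 571.58 = 646.07 MPa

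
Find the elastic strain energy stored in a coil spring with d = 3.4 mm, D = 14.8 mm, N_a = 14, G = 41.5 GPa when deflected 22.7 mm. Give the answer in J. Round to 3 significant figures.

k = Gd⁴/(8D³N_a) = (41.5×10³)(3.4⁴)/(8·14.8³·14) = 15.274 N/mm
U = ½kδ² = 0.5 × 15.274 × 22.7² = 3935.3 N·mm = 3.9353 J

3.94 J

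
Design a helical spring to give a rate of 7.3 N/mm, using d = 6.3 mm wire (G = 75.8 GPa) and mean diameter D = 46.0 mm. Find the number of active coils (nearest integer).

N_a = Gd⁴/(8D³k) = (75.8×10³ × 6.3⁴)/(8 × 46.0³ × 7.3)
    = 1.19407e+08 / 5.68442e+06 = 21.01 → 21 coils

21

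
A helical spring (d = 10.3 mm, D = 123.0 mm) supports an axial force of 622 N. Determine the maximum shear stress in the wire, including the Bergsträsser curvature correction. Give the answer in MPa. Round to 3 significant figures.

Spring index C = D/d = 123.0/10.3 = 11.9417
K_B = (4C+2)/(4C−3) = 49.767/44.767 = 1.1117
τ₀ = 8FD/(πd³) = 8·622·123.0/(π·10.3³) = 612048/3432.9 = 178.29 MPa
τ_max = K·τ₀ = 1.1117 × 178.29 = 198.2 MPa

198 MPa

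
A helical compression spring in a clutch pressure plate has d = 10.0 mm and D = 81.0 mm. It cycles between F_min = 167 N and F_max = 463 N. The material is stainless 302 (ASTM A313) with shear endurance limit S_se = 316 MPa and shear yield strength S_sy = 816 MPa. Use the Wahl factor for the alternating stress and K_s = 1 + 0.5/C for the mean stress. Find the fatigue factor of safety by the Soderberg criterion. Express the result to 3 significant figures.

5.03

C = D/d = 81.0/10.0 = 8.1000; K_W = (4C−1)/(4C−4)+0.615/C = 1.1816; K_s = 1+0.5/C = 1.0617
F_a = (F_max−F_min)/2 = 148 N; F_m = (F_max+F_min)/2 = 315 N
τ_a = K_W·8F_aD/(πd³) = 1.1816 × 30.527 = 36.07 MPa
τ_m = K_s·8F_mD/(πd³) = 1.0617 × 64.973 = 68.984 MPa
Soderberg: 1/n_f = τ_a/S_se + τ_m/S_sy = 36.07/316 + 68.984/816 = 0.11414 + 0.08454 = 0.19868
n_f = 1/0.19868 = 5.033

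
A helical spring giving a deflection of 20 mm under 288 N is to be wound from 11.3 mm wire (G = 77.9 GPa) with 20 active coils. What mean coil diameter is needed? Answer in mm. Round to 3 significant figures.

Required rate k = F/δ = 288/20 = 14.4 N/mm
D = (Gd⁴/(8N_a·k))^(1/3) = (77.9×10³·11.3⁴/(8·20·14.4))^(1/3)
  = (551276)^(1/3) = 81.9954 mm

82.0 mm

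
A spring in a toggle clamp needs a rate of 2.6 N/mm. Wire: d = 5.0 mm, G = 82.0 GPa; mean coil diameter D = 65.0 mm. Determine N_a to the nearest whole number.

N_a = Gd⁴/(8D³k) = (82.0×10³ × 5.0⁴)/(8 × 65.0³ × 2.6)
    = 5.125e+07 / 5.7122e+06 = 8.972 → 9 coils

9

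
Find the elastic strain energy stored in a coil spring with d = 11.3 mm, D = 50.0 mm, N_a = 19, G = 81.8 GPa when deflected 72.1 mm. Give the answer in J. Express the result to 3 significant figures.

182 J

k = Gd⁴/(8D³N_a) = (81.8×10³)(11.3⁴)/(8·50.0³·19) = 70.196 N/mm
U = ½kδ² = 0.5 × 70.196 × 72.1² = 1.8245e+05 N·mm = 182.45 J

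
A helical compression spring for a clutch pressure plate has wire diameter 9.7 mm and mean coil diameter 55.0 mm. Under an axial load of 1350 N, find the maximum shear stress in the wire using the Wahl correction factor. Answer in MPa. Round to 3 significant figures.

263 MPa

Spring index C = D/d = 55.0/9.7 = 5.6701
K_W = (4C−1)/(4C−4) + 0.615/C = 21.680/18.680 + 0.1085 = 1.2691
τ₀ = 8FD/(πd³) = 8·1350·55.0/(π·9.7³) = 594000/2867.2 = 207.17 MPa
τ_max = K·τ₀ = 1.2691 × 207.17 = 262.91 MPa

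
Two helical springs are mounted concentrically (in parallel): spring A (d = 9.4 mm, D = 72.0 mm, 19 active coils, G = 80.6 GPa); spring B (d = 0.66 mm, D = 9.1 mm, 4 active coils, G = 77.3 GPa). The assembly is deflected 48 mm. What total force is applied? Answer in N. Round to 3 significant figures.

k_A = Gd⁴/(8D³N_a) = (80.6×10³)(9.4⁴)/(8·72.0³·19) = 11.092 N/mm
k_B = Gd⁴/(8D³N_a) = (77.3×10³)(0.66⁴)/(8·9.1³·4) = 0.60825 N/mm
Parallel: k_eq = 11.092 + 0.60825 = 11.7 N/mm
F = k_eq·δ = 11.7·48 = 561.61 N

562 N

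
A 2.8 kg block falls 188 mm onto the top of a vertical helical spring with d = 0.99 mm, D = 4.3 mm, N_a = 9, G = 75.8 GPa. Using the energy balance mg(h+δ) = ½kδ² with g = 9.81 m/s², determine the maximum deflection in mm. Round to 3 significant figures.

k = Gd⁴/(8D³N_a) = (75.8×10³)(0.99⁴)/(8·4.3³·9) = 12.72 N/mm
W = mg = 2.8 × 9.81 = 27.468 N
½kδ² − Wδ − Wh = 0 → δ = (W + √(W² + 2kWh))/k
δ = (27.468 + √(754.49 + 131367))/12.72 = (27.468 + 363.49)/12.72 = 30.736 mm

30.7 mm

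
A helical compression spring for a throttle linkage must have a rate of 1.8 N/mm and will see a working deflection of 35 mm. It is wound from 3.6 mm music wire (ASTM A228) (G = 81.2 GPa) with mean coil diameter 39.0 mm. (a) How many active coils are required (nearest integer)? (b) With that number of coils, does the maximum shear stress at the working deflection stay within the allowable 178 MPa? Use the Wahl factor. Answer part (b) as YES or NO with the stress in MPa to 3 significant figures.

(a) 16 coils; (b) YES, τ_max = 152 MPa

N_a = Gd⁴/(8D³k) = (81.2×10³)(3.6⁴)/(8·39.0³·1.8) = 15.97 → N_a = 16
Actual rate k = Gd⁴/(8D³·16) = 1.7962 N/mm
Working load F = kδ = 1.7962·35 = 62.868 N
C = 39.0/3.6 = 10.8333; K_W = (4C−1)/(4C−4)+0.615/C = 1.1330
τ_max = K_W·8FD/(πd³) = 1.1330·133.82 = 151.63 MPa
τ_max ≤ 178 MPa → acceptable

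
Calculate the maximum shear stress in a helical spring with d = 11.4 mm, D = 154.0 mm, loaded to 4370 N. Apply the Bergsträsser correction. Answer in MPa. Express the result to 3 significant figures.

1270 MPa

Spring index C = D/d = 154.0/11.4 = 13.5088
K_B = (4C+2)/(4C−3) = 56.035/51.035 = 1.0980
τ₀ = 8FD/(πd³) = 8·4370·154.0/(π·11.4³) = 5.38384e+06/4654.4 = 1156.7 MPa
τ_max = K·τ₀ = 1.0980 × 1156.7 = 1270 MPa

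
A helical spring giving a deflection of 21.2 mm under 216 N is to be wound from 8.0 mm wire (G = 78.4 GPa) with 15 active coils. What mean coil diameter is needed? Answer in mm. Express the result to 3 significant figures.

64.0 mm

Required rate k = F/δ = 216/21.2 = 10.189 N/mm
D = (Gd⁴/(8N_a·k))^(1/3) = (78.4×10³·8.0⁴/(8·15·10.189))^(1/3)
  = (262650)^(1/3) = 64.0411 mm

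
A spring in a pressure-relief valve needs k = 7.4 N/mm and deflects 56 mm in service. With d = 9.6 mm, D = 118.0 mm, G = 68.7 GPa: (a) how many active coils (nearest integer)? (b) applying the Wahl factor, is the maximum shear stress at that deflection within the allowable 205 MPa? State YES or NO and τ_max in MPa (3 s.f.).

N_a = Gd⁴/(8D³k) = (68.7×10³)(9.6⁴)/(8·118.0³·7.4) = 5.999 → N_a = 6
Actual rate k = Gd⁴/(8D³·6) = 7.3987 N/mm
Working load F = kδ = 7.3987·56 = 414.33 N
C = 118.0/9.6 = 12.2917; K_W = (4C−1)/(4C−4)+0.615/C = 1.1165
τ_max = K_W·8FD/(πd³) = 1.1165·140.72 = 157.11 MPa
τ_max ≤ 205 MPa → acceptable

(a) 6 coils; (b) YES, τ_max = 157 MPa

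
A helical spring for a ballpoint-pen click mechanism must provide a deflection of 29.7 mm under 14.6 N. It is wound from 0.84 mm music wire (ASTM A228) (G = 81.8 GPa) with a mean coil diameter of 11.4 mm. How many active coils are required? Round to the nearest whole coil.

Required rate k = F/δ = 14.6/29.7 = 0.49158 N/mm
N_a = Gd⁴/(8D³k) = (81.8×10³ × 0.84⁴)/(8 × 11.4³ × 0.49158)
    = 40725.9 / 5826.41 = 6.99 → 7 coils

7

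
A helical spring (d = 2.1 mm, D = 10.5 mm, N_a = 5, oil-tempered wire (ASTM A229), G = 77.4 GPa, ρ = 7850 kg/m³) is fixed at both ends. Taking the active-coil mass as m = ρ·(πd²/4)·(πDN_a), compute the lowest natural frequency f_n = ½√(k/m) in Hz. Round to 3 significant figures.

k = Gd⁴/(8D³N_a) = (77.4×10³)(2.1⁴)/(8·10.5³·5) = 32.508 N/mm = 32508 N/m
Wire length L = πDN_a = π·10.5·5 = 164.93 mm
m = ρ·(πd²/4)·L = 7850 × 3.4636×10⁻⁶ m² × 0.16493 m = 0.0044844 kg
f_n = ½√(k/m) = 0.5·√(32508/0.0044844) = 0.5·√(7.2491e+06) = 1346.2 Hz

1350 Hz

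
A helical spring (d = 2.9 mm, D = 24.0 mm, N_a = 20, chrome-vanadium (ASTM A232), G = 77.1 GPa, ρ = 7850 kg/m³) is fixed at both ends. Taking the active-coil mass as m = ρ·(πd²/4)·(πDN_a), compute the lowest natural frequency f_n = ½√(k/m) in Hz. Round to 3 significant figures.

88.8 Hz

k = Gd⁴/(8D³N_a) = (77.1×10³)(2.9⁴)/(8·24.0³·20) = 2.4654 N/mm = 2465.4 N/m
Wire length L = πDN_a = π·24.0·20 = 1508 mm
m = ρ·(πd²/4)·L = 7850 × 6.6052×10⁻⁶ m² × 1.508 m = 0.078189 kg
f_n = ½√(k/m) = 0.5·√(2465.4/0.078189) = 0.5·√(31532) = 88.786 Hz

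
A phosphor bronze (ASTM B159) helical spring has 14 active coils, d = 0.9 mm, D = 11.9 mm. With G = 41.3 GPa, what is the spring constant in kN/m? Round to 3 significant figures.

0.144 kN/m

k = Gd⁴/(8D³N_a) = (41.3×10³ × 0.9⁴) / (8 × 11.9³ × 14)
  = 27096.9 / 188738 = 0.14357 N/mm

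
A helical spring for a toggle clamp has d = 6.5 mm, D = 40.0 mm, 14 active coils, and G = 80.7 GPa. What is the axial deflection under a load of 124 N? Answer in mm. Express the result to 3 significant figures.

k = Gd⁴/(8D³N_a) = (80.7×10³)(6.5⁴)/(8·40.0³·14) = 20.097 N/mm
δ = F/k = 124 / 20.097 = 6.1701 mm

6.17 mm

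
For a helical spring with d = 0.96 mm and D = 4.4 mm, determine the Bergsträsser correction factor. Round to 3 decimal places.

C = D/d = 4.4/0.96 = 4.5833
K_B = (4C+2)/(4C−3) = 20.333/15.333 = 1.3261

1.326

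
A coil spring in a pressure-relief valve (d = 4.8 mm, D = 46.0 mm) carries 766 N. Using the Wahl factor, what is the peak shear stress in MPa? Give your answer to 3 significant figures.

934 MPa

Spring index C = D/d = 46.0/4.8 = 9.5833
K_W = (4C−1)/(4C−4) + 0.615/C = 37.333/34.333 + 0.0642 = 1.1516
τ₀ = 8FD/(πd³) = 8·766·46.0/(π·4.8³) = 281888/347.44 = 811.34 MPa
τ_max = K·τ₀ = 1.1516 × 811.34 = 934.3 MPa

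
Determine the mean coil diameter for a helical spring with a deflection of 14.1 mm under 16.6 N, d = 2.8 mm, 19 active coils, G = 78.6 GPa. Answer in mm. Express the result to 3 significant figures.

30.0 mm

Required rate k = F/δ = 16.6/14.1 = 1.1773 N/mm
D = (Gd⁴/(8N_a·k))^(1/3) = (78.6×10³·2.8⁴/(8·19·1.1773))^(1/3)
  = (26997.4)^(1/3) = 29.9990 mm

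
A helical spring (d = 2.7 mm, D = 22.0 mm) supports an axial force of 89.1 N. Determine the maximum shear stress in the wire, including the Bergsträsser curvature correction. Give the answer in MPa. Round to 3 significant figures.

296 MPa

Spring index C = D/d = 22.0/2.7 = 8.1481
K_B = (4C+2)/(4C−3) = 34.593/29.593 = 1.1690
τ₀ = 8FD/(πd³) = 8·89.1·22.0/(π·2.7³) = 15681.6/61.836 = 253.6 MPa
τ_max = K·τ₀ = 1.1690 × 253.6 = 296.45 MPa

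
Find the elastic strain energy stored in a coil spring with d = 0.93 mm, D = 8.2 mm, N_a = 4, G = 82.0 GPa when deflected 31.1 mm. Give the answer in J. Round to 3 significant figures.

1.68 J

k = Gd⁴/(8D³N_a) = (82.0×10³)(0.93⁴)/(8·8.2³·4) = 3.4766 N/mm
U = ½kδ² = 0.5 × 3.4766 × 31.1² = 1681.3 N·mm = 1.6813 J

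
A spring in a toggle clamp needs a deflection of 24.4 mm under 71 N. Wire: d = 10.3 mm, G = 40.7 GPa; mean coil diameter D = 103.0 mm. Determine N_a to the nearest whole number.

Required rate k = F/δ = 71/24.4 = 2.9098 N/mm
N_a = Gd⁴/(8D³k) = (40.7×10³ × 10.3⁴)/(8 × 103.0³ × 2.9098)
    = 4.58082e+08 / 2.54373e+07 = 18.01 → 18 coils

18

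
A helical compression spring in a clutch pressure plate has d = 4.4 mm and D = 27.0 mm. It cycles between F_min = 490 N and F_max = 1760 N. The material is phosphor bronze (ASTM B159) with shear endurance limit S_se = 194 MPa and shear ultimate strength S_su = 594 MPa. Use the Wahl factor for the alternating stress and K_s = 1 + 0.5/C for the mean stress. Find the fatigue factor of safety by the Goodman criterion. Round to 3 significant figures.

0.202

C = D/d = 27.0/4.4 = 6.1364; K_W = (4C−1)/(4C−4)+0.615/C = 1.2462; K_s = 1+0.5/C = 1.0815
F_a = (F_max−F_min)/2 = 635 N; F_m = (F_max+F_min)/2 = 1125 N
τ_a = K_W·8F_aD/(πd³) = 1.2462 × 512.53 = 638.74 MPa
τ_m = K_s·8F_mD/(πd³) = 1.0815 × 908.03 = 982.01 MPa
Goodman: 1/n_f = τ_a/S_se + τ_m/S_su = 638.74/194 + 982.01/594 = 3.29245 + 1.65322 = 4.9457
n_f = 1/4.9457 = 0.2022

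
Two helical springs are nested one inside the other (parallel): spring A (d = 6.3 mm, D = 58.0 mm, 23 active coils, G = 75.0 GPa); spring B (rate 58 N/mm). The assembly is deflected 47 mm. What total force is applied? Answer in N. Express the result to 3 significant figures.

k_A = Gd⁴/(8D³N_a) = (75.0×10³)(6.3⁴)/(8·58.0³·23) = 3.291 N/mm
Parallel: k_eq = 3.291 + 58 = 61.291 N/mm
F = k_eq·δ = 61.291·47 = 2880.7 N

2880 N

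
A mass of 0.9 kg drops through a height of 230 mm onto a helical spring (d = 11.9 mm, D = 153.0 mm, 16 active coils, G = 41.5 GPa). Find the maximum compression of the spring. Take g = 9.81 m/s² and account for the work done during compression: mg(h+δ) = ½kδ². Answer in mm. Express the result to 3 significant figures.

k = Gd⁴/(8D³N_a) = (41.5×10³)(11.9⁴)/(8·153.0³·16) = 1.8153 N/mm
W = mg = 0.9 × 9.81 = 8.829 N
½kδ² − Wδ − Wh = 0 → δ = (W + √(W² + 2kWh))/k
δ = (8.829 + √(77.951 + 7372.61))/1.8153 = (8.829 + 86.317)/1.8153 = 52.413 mm

52.4 mm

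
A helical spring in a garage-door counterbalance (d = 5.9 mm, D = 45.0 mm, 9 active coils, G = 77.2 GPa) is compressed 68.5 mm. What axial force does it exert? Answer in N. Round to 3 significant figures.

977 N

k = Gd⁴/(8D³N_a) = (77.2×10³)(5.9⁴)/(8·45.0³·9) = 14.258 N/mm
F = k·δ = 14.258 × 68.5 = 976.67 N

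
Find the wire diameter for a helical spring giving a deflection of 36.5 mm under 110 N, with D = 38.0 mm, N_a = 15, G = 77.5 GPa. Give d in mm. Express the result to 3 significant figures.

4.00 mm

Required rate k = F/δ = 110/36.5 = 3.0137 N/mm
d = (8D³N_a·k / G)^(1/4) = (8·38.0³·15·3.0137 / (77.5×10³))^0.25
  = (256.05)^0.25 = 4.0002 mm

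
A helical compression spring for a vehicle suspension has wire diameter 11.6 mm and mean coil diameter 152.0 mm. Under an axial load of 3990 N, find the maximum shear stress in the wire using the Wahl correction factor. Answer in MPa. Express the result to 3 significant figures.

Spring index C = D/d = 152.0/11.6 = 13.1034
K_W = (4C−1)/(4C−4) + 0.615/C = 51.414/48.414 + 0.0469 = 1.1089
τ₀ = 8FD/(πd³) = 8·3990·152.0/(π·11.6³) = 4.85184e+06/4903.7 = 989.42 MPa
τ_max = K·τ₀ = 1.1089 × 989.42 = 1097.2 MPa

1100 MPa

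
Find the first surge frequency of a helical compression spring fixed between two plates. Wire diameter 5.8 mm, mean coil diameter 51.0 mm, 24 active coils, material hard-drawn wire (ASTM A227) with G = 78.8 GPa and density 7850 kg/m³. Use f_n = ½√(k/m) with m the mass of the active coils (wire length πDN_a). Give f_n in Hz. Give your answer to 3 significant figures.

k = Gd⁴/(8D³N_a) = (78.8×10³)(5.8⁴)/(8·51.0³·24) = 3.5013 N/mm = 3501.3 N/m
Wire length L = πDN_a = π·51.0·24 = 3845.3 mm
m = ρ·(πd²/4)·L = 7850 × 26.421×10⁻⁶ m² × 3.8453 m = 0.79753 kg
f_n = ½√(k/m) = 0.5·√(3501.3/0.79753) = 0.5·√(4390.2) = 33.129 Hz

33.1 Hz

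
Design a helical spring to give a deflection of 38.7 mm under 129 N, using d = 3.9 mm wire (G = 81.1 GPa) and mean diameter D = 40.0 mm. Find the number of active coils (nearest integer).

Required rate k = F/δ = 129/38.7 = 3.3333 N/mm
N_a = Gd⁴/(8D³k) = (81.1×10³ × 3.9⁴)/(8 × 40.0³ × 3.3333)
    = 1.8762e+07 / 1.70667e+06 = 10.99 → 11 coils

11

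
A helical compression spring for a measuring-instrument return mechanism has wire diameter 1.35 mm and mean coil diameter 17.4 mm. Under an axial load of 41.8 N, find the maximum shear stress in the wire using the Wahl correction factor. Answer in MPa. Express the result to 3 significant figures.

836 MPa

Spring index C = D/d = 17.4/1.35 = 12.8889
K_W = (4C−1)/(4C−4) + 0.615/C = 50.556/47.556 + 0.0477 = 1.1108
τ₀ = 8FD/(πd³) = 8·41.8·17.4/(π·1.35³) = 5818.56/7.7295 = 752.77 MPa
τ_max = K·τ₀ = 1.1108 × 752.77 = 836.18 MPa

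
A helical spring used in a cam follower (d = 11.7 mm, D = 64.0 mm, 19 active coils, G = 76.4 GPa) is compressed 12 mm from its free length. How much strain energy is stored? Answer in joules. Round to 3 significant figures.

2.59 J

k = Gd⁴/(8D³N_a) = (76.4×10³)(11.7⁴)/(8·64.0³·19) = 35.93 N/mm
U = ½kδ² = 0.5 × 35.93 × 12² = 2586.9 N·mm = 2.5869 J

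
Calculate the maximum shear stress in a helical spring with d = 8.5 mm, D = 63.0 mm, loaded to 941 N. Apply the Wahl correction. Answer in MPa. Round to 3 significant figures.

295 MPa

Spring index C = D/d = 63.0/8.5 = 7.4118
K_W = (4C−1)/(4C−4) + 0.615/C = 28.647/25.647 + 0.0830 = 1.1999
τ₀ = 8FD/(πd³) = 8·941·63.0/(π·8.5³) = 474264/1929.3 = 245.82 MPa
τ_max = K·τ₀ = 1.1999 × 245.82 = 294.97 MPa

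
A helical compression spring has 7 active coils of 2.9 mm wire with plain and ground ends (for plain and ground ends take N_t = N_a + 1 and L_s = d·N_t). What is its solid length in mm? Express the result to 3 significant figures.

23.2 mm

plain and ground ends: N_t = N_a + 1 = 7 + 1 = 8
L_s = d·N_t = 2.9 × 8 = 23.2 mm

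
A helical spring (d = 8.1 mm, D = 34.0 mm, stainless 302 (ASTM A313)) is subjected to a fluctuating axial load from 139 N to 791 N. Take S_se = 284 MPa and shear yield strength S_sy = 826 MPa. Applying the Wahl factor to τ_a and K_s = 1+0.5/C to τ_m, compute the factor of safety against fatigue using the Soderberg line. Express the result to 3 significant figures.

2.77

C = D/d = 34.0/8.1 = 4.1975; K_W = (4C−1)/(4C−4)+0.615/C = 1.3811; K_s = 1+0.5/C = 1.1191
F_a = (F_max−F_min)/2 = 326 N; F_m = (F_max+F_min)/2 = 465 N
τ_a = K_W·8F_aD/(πd³) = 1.3811 × 53.111 = 73.35 MPa
τ_m = K_s·8F_mD/(πd³) = 1.1191 × 75.756 = 84.78 MPa
Soderberg: 1/n_f = τ_a/S_se + τ_m/S_sy = 73.35/284 + 84.78/826 = 0.25827 + 0.10264 = 0.36091
n_f = 1/0.36091 = 2.771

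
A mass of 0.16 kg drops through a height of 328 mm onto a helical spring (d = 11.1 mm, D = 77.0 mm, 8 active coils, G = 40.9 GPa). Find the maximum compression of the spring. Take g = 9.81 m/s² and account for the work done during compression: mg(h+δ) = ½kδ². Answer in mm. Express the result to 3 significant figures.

7.04 mm

k = Gd⁴/(8D³N_a) = (40.9×10³)(11.1⁴)/(8·77.0³·8) = 21.25 N/mm
W = mg = 0.16 × 9.81 = 1.5696 N
½kδ² − Wδ − Wh = 0 → δ = (W + √(W² + 2kWh))/k
δ = (1.5696 + √(2.4636 + 21880.4))/21.25 = (1.5696 + 147.93)/21.25 = 7.0351 mm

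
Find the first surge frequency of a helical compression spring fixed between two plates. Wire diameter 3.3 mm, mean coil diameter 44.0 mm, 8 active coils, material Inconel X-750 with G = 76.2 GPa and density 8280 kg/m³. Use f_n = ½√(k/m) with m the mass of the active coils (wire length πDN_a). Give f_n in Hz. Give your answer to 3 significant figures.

k = Gd⁴/(8D³N_a) = (76.2×10³)(3.3⁴)/(8·44.0³·8) = 1.6576 N/mm = 1657.6 N/m
Wire length L = πDN_a = π·44.0·8 = 1105.8 mm
m = ρ·(πd²/4)·L = 8280 × 8.553×10⁻⁶ m² × 1.1058 m = 0.078314 kg
f_n = ½√(k/m) = 0.5·√(1657.6/0.078314) = 0.5·√(21166) = 72.742 Hz

72.7 Hz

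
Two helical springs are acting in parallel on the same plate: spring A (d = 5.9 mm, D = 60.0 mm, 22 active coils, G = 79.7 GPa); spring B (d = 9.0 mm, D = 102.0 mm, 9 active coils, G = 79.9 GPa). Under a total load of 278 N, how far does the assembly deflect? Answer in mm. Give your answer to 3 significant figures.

k_A = Gd⁴/(8D³N_a) = (79.7×10³)(5.9⁴)/(8·60.0³·22) = 2.5404 N/mm
k_B = Gd⁴/(8D³N_a) = (79.9×10³)(9.0⁴)/(8·102.0³·9) = 6.8609 N/mm
Parallel: k_eq = 2.5404 + 6.8609 = 9.4013 N/mm
δ = F/k_eq = 278/9.4013 = 29.57 mm

29.6 mm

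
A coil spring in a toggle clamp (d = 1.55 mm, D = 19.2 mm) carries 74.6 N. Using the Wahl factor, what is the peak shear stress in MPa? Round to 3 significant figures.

Spring index C = D/d = 19.2/1.55 = 12.3871
K_W = (4C−1)/(4C−4) + 0.615/C = 48.548/45.548 + 0.0496 = 1.1155
τ₀ = 8FD/(πd³) = 8·74.6·19.2/(π·1.55³) = 11458.6/11.699 = 979.46 MPa
τ_max = K·τ₀ = 1.1155 × 979.46 = 1092.6 MPa

1090 MPa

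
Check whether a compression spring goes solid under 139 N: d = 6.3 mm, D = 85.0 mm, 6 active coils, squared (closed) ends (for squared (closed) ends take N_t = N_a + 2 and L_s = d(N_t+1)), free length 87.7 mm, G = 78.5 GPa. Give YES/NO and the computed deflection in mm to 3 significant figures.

YES, δ = 33.1 mm

k = Gd⁴/(8D³N_a) = (78.5×10³)(6.3⁴)/(8·85.0³·6) = 4.195 N/mm
N_t = 8; L_s = 6.3·9 = 56.7 mm; δ_solid = L₀ − L_s = 87.7 − 56.7 = 31 mm
δ = F/k = 139/4.195 = 33.135 mm
δ ≥ δ_solid → spring goes solid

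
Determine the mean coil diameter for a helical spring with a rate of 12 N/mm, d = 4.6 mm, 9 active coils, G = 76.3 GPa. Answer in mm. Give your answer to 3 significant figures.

D = (Gd⁴/(8N_a·k))^(1/3) = (76.3×10³·4.6⁴/(8·9·12))^(1/3)
  = (39540.5)^(1/3) = 34.0681 mm

34.1 mm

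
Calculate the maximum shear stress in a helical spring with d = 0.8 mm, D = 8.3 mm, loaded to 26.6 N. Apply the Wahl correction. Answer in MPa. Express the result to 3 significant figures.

Spring index C = D/d = 8.3/0.8 = 10.3750
K_W = (4C−1)/(4C−4) + 0.615/C = 40.500/37.500 + 0.0593 = 1.1393
τ₀ = 8FD/(πd³) = 8·26.6·8.3/(π·0.8³) = 1766.24/1.6085 = 1098.1 MPa
τ_max = K·τ₀ = 1.1393 × 1098.1 = 1251 MPa

1250 MPa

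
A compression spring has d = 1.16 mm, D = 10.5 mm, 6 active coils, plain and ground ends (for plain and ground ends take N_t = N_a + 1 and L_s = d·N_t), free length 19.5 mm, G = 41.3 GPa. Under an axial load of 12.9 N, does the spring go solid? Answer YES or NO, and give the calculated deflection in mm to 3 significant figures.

k = Gd⁴/(8D³N_a) = (41.3×10³)(1.16⁴)/(8·10.5³·6) = 1.3458 N/mm
N_t = 7; L_s = 1.16·7 = 8.12 mm; δ_solid = L₀ − L_s = 19.5 − 8.12 = 11.38 mm
δ = F/k = 12.9/1.3458 = 9.5855 mm
δ < δ_solid → spring does not go solid

NO, δ = 9.59 mm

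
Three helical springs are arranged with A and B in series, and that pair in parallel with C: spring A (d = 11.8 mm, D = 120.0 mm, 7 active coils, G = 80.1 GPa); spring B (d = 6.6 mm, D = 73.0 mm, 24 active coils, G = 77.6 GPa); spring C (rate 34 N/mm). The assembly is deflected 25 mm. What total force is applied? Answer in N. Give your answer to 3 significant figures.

894 N

k_A = Gd⁴/(8D³N_a) = (80.1×10³)(11.8⁴)/(8·120.0³·7) = 16.048 N/mm
k_B = Gd⁴/(8D³N_a) = (77.6×10³)(6.6⁴)/(8·73.0³·24) = 1.9714 N/mm
Springs A,B series: k_AB = 1/(1/16.048+1/1.9714) = 1.7557 N/mm; parallel with C: k_eq = 1.7557+34 = 35.756 N/mm
F = k_eq·δ = 35.756·25 = 893.89 N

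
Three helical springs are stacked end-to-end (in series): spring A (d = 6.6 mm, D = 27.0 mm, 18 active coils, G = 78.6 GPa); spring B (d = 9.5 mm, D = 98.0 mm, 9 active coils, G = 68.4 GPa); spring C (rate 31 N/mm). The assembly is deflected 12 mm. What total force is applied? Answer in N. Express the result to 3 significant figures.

69.4 N

k_A = Gd⁴/(8D³N_a) = (78.6×10³)(6.6⁴)/(8·27.0³·18) = 52.619 N/mm
k_B = Gd⁴/(8D³N_a) = (68.4×10³)(9.5⁴)/(8·98.0³·9) = 8.2213 N/mm
Series: 1/k_eq = 1/52.619 + 1/8.2213 + 1/31 = 0.1729; k_eq = 5.7838 N/mm
F = k_eq·δ = 5.7838·12 = 69.405 N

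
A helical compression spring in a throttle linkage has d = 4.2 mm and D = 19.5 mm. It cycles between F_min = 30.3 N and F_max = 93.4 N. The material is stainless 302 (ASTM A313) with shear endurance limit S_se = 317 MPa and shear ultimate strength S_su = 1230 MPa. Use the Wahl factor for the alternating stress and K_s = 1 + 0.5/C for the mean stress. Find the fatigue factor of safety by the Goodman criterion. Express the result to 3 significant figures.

7.90

C = D/d = 19.5/4.2 = 4.6429; K_W = (4C−1)/(4C−4)+0.615/C = 1.3383; K_s = 1+0.5/C = 1.1077
F_a = (F_max−F_min)/2 = 31.55 N; F_m = (F_max+F_min)/2 = 61.85 N
τ_a = K_W·8F_aD/(πd³) = 1.3383 × 21.146 = 28.3 MPa
τ_m = K_s·8F_mD/(πd³) = 1.1077 × 41.454 = 45.918 MPa
Goodman: 1/n_f = τ_a/S_se + τ_m/S_su = 28.3/317 + 45.918/1230 = 0.08928 + 0.03733 = 0.12661
n_f = 1/0.12661 = 7.898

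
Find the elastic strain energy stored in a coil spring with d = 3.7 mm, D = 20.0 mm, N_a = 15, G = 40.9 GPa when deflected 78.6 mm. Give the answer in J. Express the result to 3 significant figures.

k = Gd⁴/(8D³N_a) = (40.9×10³)(3.7⁴)/(8·20.0³·15) = 7.9847 N/mm
U = ½kδ² = 0.5 × 7.9847 × 78.6² = 24665 N·mm = 24.665 J

24.7 J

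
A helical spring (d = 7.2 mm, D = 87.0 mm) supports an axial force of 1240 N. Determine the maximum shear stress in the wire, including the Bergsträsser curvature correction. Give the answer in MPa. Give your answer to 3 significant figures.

Spring index C = D/d = 87.0/7.2 = 12.0833
K_B = (4C+2)/(4C−3) = 50.333/45.333 = 1.1103
τ₀ = 8FD/(πd³) = 8·1240·87.0/(π·7.2³) = 863040/1172.6 = 736.01 MPa
τ_max = K·τ₀ = 1.1103 × 736.01 = 817.19 MPa

817 MPa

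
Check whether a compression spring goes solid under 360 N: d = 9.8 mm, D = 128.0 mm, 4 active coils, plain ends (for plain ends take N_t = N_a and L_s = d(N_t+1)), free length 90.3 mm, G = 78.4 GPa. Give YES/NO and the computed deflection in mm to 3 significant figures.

NO, δ = 33.4 mm

k = Gd⁴/(8D³N_a) = (78.4×10³)(9.8⁴)/(8·128.0³·4) = 10.776 N/mm
N_t = 4; L_s = 9.8·5 = 49 mm; δ_solid = L₀ − L_s = 90.3 − 49 = 41.3 mm
δ = F/k = 360/10.776 = 33.409 mm
δ < δ_solid → spring does not go solid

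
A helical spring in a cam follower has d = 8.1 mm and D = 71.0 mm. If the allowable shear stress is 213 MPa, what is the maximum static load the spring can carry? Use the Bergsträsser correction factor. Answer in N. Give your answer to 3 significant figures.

C = D/d = 71.0/8.1 = 8.7654
K_B = (4C+2)/(4C−3) = 37.062/32.062 = 1.1559
τ_max = K·8FD/(πd³) → F_max = τ_allow·πd³/(8DK)
F_max = 213·π·8.1³/(8·71.0·1.1559) = 3.5562e+05/656.58 = 541.62 N

542 N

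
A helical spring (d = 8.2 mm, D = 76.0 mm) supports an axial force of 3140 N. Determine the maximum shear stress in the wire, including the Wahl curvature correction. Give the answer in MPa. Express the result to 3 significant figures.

1280 MPa

Spring index C = D/d = 76.0/8.2 = 9.2683
K_W = (4C−1)/(4C−4) + 0.615/C = 36.073/33.073 + 0.0664 = 1.1571
τ₀ = 8FD/(πd³) = 8·3140·76.0/(π·8.2³) = 1.90912e+06/1732.2 = 1102.2 MPa
τ_max = K·τ₀ = 1.1571 × 1102.2 = 1275.3 MPa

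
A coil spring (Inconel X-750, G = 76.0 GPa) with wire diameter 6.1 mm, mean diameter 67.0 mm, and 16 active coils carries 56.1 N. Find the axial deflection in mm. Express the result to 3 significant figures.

20.5 mm

k = Gd⁴/(8D³N_a) = (76.0×10³)(6.1⁴)/(8·67.0³·16) = 2.7334 N/mm
δ = F/k = 56.1 / 2.7334 = 20.524 mm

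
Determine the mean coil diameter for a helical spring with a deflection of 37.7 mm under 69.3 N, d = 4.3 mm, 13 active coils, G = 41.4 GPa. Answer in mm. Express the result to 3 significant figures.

Required rate k = F/δ = 69.3/37.7 = 1.8382 N/mm
D = (Gd⁴/(8N_a·k))^(1/3) = (41.4×10³·4.3⁴/(8·13·1.8382))^(1/3)
  = (74037)^(1/3) = 41.9904 mm

42.0 mm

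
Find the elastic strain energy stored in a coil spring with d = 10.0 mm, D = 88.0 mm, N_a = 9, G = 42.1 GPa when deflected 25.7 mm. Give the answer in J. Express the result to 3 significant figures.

2.83 J

k = Gd⁴/(8D³N_a) = (42.1×10³)(10.0⁴)/(8·88.0³·9) = 8.5803 N/mm
U = ½kδ² = 0.5 × 8.5803 × 25.7² = 2833.6 N·mm = 2.8336 J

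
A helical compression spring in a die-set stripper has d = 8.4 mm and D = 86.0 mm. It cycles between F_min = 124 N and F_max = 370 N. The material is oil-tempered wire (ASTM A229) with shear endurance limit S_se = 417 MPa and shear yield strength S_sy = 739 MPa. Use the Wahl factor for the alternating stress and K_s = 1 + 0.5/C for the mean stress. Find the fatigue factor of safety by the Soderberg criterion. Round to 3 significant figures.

3.94

C = D/d = 86.0/8.4 = 10.2381; K_W = (4C−1)/(4C−4)+0.615/C = 1.1413; K_s = 1+0.5/C = 1.0488
F_a = (F_max−F_min)/2 = 123 N; F_m = (F_max+F_min)/2 = 247 N
τ_a = K_W·8F_aD/(πd³) = 1.1413 × 45.447 = 51.867 MPa
τ_m = K_s·8F_mD/(πd³) = 1.0488 × 91.264 = 95.721 MPa
Soderberg: 1/n_f = τ_a/S_se + τ_m/S_sy = 51.867/417 + 95.721/739 = 0.12438 + 0.12953 = 0.25391
n_f = 1/0.25391 = 3.938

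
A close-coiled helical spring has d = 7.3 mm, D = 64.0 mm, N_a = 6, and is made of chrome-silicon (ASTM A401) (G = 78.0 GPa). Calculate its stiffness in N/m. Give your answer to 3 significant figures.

17600 N/m

k = Gd⁴/(8D³N_a) = (78.0×10³ × 7.3⁴) / (8 × 64.0³ × 6)
  = 2.21506e+08 / 1.25829e+07 = 17.604 N/mm = 17604 N/m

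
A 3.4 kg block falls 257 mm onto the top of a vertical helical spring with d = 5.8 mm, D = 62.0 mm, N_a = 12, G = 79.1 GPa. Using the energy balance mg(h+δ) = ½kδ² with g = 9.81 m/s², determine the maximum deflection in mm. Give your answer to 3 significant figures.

75.3 mm

k = Gd⁴/(8D³N_a) = (79.1×10³)(5.8⁴)/(8·62.0³·12) = 3.9124 N/mm
W = mg = 3.4 × 9.81 = 33.354 N
½kδ² − Wδ − Wh = 0 → δ = (W + √(W² + 2kWh))/k
δ = (33.354 + √(1112.5 + 67073.8))/3.9124 = (33.354 + 261.13)/3.9124 = 75.268 mm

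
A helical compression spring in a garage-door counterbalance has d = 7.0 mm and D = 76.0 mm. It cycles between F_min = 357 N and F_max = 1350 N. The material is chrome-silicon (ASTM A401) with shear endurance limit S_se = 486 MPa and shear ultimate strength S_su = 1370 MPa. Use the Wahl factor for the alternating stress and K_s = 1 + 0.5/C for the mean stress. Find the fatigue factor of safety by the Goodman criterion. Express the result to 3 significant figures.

C = D/d = 76.0/7.0 = 10.8571; K_W = (4C−1)/(4C−4)+0.615/C = 1.1327; K_s = 1+0.5/C = 1.0461
F_a = (F_max−F_min)/2 = 496.5 N; F_m = (F_max+F_min)/2 = 853.5 N
τ_a = K_W·8F_aD/(πd³) = 1.1327 × 280.14 = 317.33 MPa
τ_m = K_s·8F_mD/(πd³) = 1.0461 × 481.57 = 503.75 MPa
Goodman: 1/n_f = τ_a/S_se + τ_m/S_su = 317.33/486 + 503.75/1370 = 0.65293 + 0.36770 = 1.0206
n_f = 1/1.0206 = 0.9798

0.980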